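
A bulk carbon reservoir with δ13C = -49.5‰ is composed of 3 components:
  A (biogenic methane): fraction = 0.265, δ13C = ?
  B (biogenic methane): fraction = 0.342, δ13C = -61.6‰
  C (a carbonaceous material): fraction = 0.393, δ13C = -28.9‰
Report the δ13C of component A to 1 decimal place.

-64.4‰

Isotope mass balance: δ_bulk = Σ fᵢ·δᵢ.
-49.5 = 0.265×δ_A + 0.342×(-61.6) + 0.393×(-28.9)
0.265·δ_A = -49.5 − (-32.425) = -17.075
δ_A = -17.075 / 0.265 = -64.43‰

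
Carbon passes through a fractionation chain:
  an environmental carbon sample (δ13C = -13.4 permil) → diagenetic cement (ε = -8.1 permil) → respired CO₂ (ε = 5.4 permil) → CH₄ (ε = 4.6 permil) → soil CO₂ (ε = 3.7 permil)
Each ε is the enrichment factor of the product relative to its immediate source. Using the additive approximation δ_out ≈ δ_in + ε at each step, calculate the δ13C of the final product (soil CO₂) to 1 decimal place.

-7.8 permil

step 1: δ ≈ -13.4 + (-8.1) = -21.5 permil
step 2: δ ≈ -21.5 + (5.4) = -16.1 permil
step 3: δ ≈ -16.1 + (4.6) = -11.5 permil
step 4: δ ≈ -11.5 + (3.7) = -7.8 permil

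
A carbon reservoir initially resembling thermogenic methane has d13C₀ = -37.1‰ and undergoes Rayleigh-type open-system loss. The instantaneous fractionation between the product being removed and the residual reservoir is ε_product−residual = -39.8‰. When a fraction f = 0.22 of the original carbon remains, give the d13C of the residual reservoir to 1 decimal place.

Rayleigh residual: δ_res = (δ₀ + 1000)·f^(α−1) − 1000
α = ε/1000 + 1 = 0.96020, so α − 1 = -0.03980
f^(α−1) = 0.22^(-0.03980) = 1.062115
δ_res = (-37.1 + 1000) × 1.062115 − 1000 = 1022.711 − 1000 = 22.71‰

22.7‰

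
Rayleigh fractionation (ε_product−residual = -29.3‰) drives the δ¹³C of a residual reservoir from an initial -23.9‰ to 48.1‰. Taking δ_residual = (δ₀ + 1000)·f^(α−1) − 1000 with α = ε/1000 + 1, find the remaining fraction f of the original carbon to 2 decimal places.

0.09

α − 1 = ε/1000 = -0.0293
(δ_res + 1000)/(δ₀ + 1000) = (48.1 + 1000)/(-23.9 + 1000) = 1048.1/976.1 = 1.073763
f = 1.073763^(1/-0.0293) = exp(ln(1.073763)/-0.0293) = exp(0.07117/-0.0293)
f = exp(-2.4290) = 0.0881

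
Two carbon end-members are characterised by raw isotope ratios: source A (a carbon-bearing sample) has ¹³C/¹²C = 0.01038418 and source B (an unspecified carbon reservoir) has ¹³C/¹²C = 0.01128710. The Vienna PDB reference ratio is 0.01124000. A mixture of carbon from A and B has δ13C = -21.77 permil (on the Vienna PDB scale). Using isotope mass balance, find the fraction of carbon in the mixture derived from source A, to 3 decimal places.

δ_A = (0.01038418/0.01124000 − 1)×1000 = (0.923859 − 1)×1000 = -76.141 permil
δ_B = (0.01128710/0.01124000 − 1)×1000 = (1.004190 − 1)×1000 = 4.190 permil
f_A = (δ_mix − δ_B)/(δ_A − δ_B) = (-21.77 − (4.190))/(-76.141 − (4.190))
f_A = -25.960 / -80.331 = 0.3232

0.323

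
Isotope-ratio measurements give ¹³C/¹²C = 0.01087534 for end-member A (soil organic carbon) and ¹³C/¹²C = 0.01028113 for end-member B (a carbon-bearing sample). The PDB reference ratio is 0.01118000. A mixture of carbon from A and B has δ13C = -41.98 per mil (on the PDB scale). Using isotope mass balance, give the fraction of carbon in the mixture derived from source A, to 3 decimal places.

δ_A = (0.01087534/0.01118000 − 1)×1000 = (0.972750 − 1)×1000 = -27.250 per mil
δ_B = (0.01028113/0.01118000 − 1)×1000 = (0.919600 − 1)×1000 = -80.400 per mil
f_A = (δ_mix − δ_B)/(δ_A − δ_B) = (-41.98 − (-80.400))/(-27.250 − (-80.400))
f_A = 38.420 / 53.149 = 0.7229

0.723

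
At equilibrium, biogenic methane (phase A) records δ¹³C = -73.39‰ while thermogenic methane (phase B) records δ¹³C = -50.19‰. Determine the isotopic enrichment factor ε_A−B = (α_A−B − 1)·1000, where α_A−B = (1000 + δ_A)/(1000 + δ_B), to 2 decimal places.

α_A−B = (1000 + -73.39) / (1000 + -50.19) = 926.61 / 949.81 = 0.975574
ε_A−B = (0.975574 − 1) × 1000 = -24.426‰
(The approximation ε ≈ δ_A − δ_B would give -23.20‰.)

-24.43‰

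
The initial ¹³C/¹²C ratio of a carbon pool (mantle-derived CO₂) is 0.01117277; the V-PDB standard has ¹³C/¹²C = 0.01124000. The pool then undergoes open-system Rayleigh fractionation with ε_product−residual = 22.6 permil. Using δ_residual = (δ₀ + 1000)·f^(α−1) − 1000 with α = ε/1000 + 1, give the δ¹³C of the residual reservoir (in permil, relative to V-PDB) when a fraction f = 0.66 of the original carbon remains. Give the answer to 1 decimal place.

δ₀ = (0.01117277/0.01124000 − 1)×1000 = (0.994019 − 1)×1000 = -5.981 permil
α − 1 = ε/1000 = 0.0226
f^(α−1) = 0.66^(0.0226) = 0.990653
δ_res = (-5.981 + 1000) × 0.990653 − 1000 = 984.728 − 1000 = -15.27 permil

-15.3 permil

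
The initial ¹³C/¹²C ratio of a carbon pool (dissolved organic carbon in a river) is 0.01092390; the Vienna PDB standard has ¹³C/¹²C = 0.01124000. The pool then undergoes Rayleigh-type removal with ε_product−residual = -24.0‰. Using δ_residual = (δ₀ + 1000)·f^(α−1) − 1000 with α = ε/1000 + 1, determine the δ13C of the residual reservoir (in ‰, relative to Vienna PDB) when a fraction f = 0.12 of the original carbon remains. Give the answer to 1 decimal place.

22.6‰

δ₀ = (0.01092390/0.01124000 − 1)×1000 = (0.971877 − 1)×1000 = -28.123‰
α − 1 = ε/1000 = -0.0240
f^(α−1) = 0.12^(-0.0240) = 1.052203
δ_res = (-28.123 + 1000) × 1.052203 − 1000 = 1022.612 − 1000 = 22.61‰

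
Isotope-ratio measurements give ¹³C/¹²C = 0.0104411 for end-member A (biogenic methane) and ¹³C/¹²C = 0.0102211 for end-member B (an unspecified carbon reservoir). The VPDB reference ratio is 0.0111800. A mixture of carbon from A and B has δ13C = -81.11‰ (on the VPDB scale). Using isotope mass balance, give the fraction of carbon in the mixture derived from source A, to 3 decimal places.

δ_A = (0.0104411/0.0111800 − 1)×1000 = (0.933909 − 1)×1000 = -66.091‰
δ_B = (0.0102211/0.0111800 − 1)×1000 = (0.914231 − 1)×1000 = -85.769‰
f_A = (δ_mix − δ_B)/(δ_A − δ_B) = (-81.11 − (-85.769))/(-66.091 − (-85.769))
f_A = 4.659 / 19.678 = 0.2368

0.237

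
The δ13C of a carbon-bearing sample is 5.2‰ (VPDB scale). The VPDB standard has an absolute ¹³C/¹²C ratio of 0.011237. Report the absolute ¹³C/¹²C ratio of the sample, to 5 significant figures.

0.011295

R_sample = R_standard × (δ13C/1000 + 1)
R_sample = 0.011237 × (5.2/1000 + 1) = 0.011237 × 1.005200
R_sample = 0.0112954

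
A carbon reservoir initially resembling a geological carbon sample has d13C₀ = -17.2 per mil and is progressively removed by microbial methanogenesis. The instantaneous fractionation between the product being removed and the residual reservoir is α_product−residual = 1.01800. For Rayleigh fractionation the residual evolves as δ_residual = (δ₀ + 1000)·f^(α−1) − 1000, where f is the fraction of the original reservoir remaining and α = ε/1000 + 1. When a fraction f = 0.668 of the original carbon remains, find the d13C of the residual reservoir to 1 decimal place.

-24.3 per mil

Rayleigh residual: δ_res = (δ₀ + 1000)·f^(α−1) − 1000
α − 1 = 0.01800
f^(α−1) = 0.668^(0.01800) = 0.992764
δ_res = (-17.2 + 1000) × 0.992764 − 1000 = 975.688 − 1000 = -24.31 per mil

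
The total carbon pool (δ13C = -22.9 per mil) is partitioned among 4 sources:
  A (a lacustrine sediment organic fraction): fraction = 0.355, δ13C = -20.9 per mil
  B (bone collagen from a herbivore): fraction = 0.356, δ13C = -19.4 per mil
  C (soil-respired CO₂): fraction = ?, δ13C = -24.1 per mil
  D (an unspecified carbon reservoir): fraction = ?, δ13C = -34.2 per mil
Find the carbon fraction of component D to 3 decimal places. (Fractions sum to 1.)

0.159

Let f_D and f_C be the unknown fractions; fractions sum to 1 so f_D + f_C = 0.289.
Mass balance: Σ fᵢ·δᵢ = δ_bulk ⇒ f_D·(-34.2) + f_C·(-24.1) = -22.9 − (-14.326) = -8.574
Substitute f_C = 0.289 − f_D:
f_D·(-34.2 − -24.1) = -8.574 − 0.289×(-24.1) = -1.609
f_D = -1.609 / -10.1 = 0.1593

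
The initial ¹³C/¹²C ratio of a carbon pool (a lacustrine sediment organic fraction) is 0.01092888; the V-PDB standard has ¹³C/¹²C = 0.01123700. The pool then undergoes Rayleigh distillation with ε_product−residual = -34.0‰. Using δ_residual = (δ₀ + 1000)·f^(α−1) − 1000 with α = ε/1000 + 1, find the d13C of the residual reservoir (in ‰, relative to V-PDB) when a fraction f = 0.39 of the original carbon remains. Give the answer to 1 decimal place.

4.2‰

δ₀ = (0.01092888/0.01123700 − 1)×1000 = (0.972580 − 1)×1000 = -27.420‰
α − 1 = ε/1000 = -0.0340
f^(α−1) = 0.39^(-0.0340) = 1.032533
δ_res = (-27.420 + 1000) × 1.032533 − 1000 = 1004.220 − 1000 = 4.22‰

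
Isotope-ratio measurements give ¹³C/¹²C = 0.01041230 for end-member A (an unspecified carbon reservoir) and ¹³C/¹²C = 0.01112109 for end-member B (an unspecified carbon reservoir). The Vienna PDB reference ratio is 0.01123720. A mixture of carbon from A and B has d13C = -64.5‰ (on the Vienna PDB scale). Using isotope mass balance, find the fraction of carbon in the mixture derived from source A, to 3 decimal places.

δ_A = (0.01041230/0.01123720 − 1)×1000 = (0.926592 − 1)×1000 = -73.408‰
δ_B = (0.01112109/0.01123720 − 1)×1000 = (0.989667 − 1)×1000 = -10.333‰
f_A = (δ_mix − δ_B)/(δ_A − δ_B) = (-64.5 − (-10.333))/(-73.408 − (-10.333))
f_A = -54.167 / -63.075 = 0.8588

0.859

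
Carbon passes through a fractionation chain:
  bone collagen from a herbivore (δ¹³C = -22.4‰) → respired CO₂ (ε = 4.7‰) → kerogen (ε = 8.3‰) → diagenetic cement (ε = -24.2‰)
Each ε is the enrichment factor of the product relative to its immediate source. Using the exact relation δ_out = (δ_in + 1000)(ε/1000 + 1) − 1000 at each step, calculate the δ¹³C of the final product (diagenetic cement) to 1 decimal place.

step 1: δ = (-22.40 + 1000)·(4.7/1000 + 1) − 1000 = -17.81‰
step 2: δ = (-17.81 + 1000)·(8.3/1000 + 1) − 1000 = -9.65‰
step 3: δ = (-9.65 + 1000)·(-24.2/1000 + 1) − 1000 = -33.62‰

-33.6‰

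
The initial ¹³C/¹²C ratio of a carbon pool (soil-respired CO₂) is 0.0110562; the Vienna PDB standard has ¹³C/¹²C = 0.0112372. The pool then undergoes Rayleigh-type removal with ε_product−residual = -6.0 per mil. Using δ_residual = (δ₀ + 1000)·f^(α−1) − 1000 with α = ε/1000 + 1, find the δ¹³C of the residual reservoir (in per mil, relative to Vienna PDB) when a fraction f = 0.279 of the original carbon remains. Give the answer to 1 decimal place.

δ₀ = (0.0110562/0.0112372 − 1)×1000 = (0.983893 − 1)×1000 = -16.107 per mil
α − 1 = ε/1000 = -0.0060
f^(α−1) = 0.279^(-0.0060) = 1.007689
δ_res = (-16.107 + 1000) × 1.007689 − 1000 = 991.458 − 1000 = -8.54 per mil

-8.5 per mil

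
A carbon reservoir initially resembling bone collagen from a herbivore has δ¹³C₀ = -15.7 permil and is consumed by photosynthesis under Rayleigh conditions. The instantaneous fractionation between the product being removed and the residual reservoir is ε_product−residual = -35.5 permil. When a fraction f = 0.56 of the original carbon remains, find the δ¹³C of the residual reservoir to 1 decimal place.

4.8 permil

Rayleigh residual: δ_res = (δ₀ + 1000)·f^(α−1) − 1000
α = ε/1000 + 1 = 0.96450, so α − 1 = -0.03550
f^(α−1) = 0.56^(-0.03550) = 1.020797
δ_res = (-15.7 + 1000) × 1.020797 − 1000 = 1004.770 − 1000 = 4.77 permil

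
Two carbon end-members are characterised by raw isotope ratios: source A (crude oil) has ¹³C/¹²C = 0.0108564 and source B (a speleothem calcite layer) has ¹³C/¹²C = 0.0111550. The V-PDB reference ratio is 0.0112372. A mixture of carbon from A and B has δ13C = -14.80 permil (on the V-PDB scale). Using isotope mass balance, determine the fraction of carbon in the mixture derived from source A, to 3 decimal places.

0.282

δ_A = (0.0108564/0.0112372 − 1)×1000 = (0.966113 − 1)×1000 = -33.887 permil
δ_B = (0.0111550/0.0112372 − 1)×1000 = (0.992685 − 1)×1000 = -7.315 permil
f_A = (δ_mix − δ_B)/(δ_A − δ_B) = (-14.80 − (-7.315))/(-33.887 − (-7.315))
f_A = -7.485 / -26.572 = 0.2817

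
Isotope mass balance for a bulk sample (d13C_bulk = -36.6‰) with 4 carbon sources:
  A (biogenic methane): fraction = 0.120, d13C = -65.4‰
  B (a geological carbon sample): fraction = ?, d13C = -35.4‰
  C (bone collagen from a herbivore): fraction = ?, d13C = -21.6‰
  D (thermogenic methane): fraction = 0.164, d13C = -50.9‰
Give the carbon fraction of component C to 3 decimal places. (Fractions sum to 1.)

Let f_C and f_B be the unknown fractions; fractions sum to 1 so f_C + f_B = 0.716.
Mass balance: Σ fᵢ·δᵢ = δ_bulk ⇒ f_C·(-21.6) + f_B·(-35.4) = -36.6 − (-16.196) = -20.404
Substitute f_B = 0.716 − f_C:
f_C·(-21.6 − -35.4) = -20.404 − 0.716×(-35.4) = 4.942
f_C = 4.942 / 13.8 = 0.3581

0.358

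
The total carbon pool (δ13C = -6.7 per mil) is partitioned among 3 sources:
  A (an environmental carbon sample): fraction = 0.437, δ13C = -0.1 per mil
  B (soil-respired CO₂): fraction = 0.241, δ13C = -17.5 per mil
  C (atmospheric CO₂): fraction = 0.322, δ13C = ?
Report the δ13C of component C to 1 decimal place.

Isotope mass balance: δ_bulk = Σ fᵢ·δᵢ.
-6.7 = 0.437×(-0.1) + 0.241×(-17.5) + 0.322×δ_C
0.322·δ_C = -6.7 − (-4.261) = -2.439
δ_C = -2.439 / 0.322 = -7.57 per mil

-7.6 per mil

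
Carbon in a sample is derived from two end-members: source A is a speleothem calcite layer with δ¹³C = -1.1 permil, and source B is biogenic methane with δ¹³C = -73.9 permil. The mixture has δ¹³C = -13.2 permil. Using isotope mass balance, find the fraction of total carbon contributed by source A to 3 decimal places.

δ_mix = f_A·δ_A + (1 − f_A)·δ_B  ⇒  f_A = (δ_mix − δ_B)/(δ_A − δ_B)
f_A = (-13.2 − (-73.9)) / (-1.1 − (-73.9))
f_A = 60.7 / 72.8 = 0.8338

0.834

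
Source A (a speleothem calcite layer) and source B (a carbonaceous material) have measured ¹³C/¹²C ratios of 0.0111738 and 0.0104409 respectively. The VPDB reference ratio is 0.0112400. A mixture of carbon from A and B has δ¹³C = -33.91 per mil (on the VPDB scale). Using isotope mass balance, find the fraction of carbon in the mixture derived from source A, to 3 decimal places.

0.570

δ_A = (0.0111738/0.0112400 − 1)×1000 = (0.994110 − 1)×1000 = -5.890 per mil
δ_B = (0.0104409/0.0112400 − 1)×1000 = (0.928906 − 1)×1000 = -71.094 per mil
f_A = (δ_mix − δ_B)/(δ_A − δ_B) = (-33.91 − (-71.094))/(-5.890 − (-71.094))
f_A = 37.184 / 65.205 = 0.5703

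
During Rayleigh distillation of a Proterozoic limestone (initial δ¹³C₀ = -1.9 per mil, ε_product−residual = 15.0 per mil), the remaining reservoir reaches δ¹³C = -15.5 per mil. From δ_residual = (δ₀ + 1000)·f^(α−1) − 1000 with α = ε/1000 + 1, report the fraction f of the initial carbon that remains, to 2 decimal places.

0.40

α − 1 = ε/1000 = 0.0150
(δ_res + 1000)/(δ₀ + 1000) = (-15.5 + 1000)/(-1.9 + 1000) = 984.5/998.1 = 0.986374
f = 0.986374^(1/0.0150) = exp(ln(0.986374)/0.0150) = exp(-0.01372/0.0150)
f = exp(-0.9146) = 0.4007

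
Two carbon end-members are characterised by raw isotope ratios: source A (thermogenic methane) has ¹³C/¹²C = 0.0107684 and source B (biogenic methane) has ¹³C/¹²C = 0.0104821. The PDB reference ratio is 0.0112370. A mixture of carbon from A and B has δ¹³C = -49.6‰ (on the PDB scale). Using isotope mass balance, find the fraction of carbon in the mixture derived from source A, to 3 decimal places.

δ_A = (0.0107684/0.0112370 − 1)×1000 = (0.958298 − 1)×1000 = -41.702‰
δ_B = (0.0104821/0.0112370 − 1)×1000 = (0.932820 − 1)×1000 = -67.180‰
f_A = (δ_mix − δ_B)/(δ_A − δ_B) = (-49.6 − (-67.180))/(-41.702 − (-67.180))
f_A = 17.580 / 25.478 = 0.6900

0.690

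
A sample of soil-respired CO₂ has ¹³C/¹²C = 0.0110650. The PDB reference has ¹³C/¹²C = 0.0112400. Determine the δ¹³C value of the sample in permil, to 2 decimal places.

δ¹³C = (R_sample / R_standard − 1) × 1000
R_sample / R_standard = 0.0110650 / 0.0112400 = 0.984431
δ¹³C = (0.984431 − 1) × 1000 = -15.569 permil

-15.57 permil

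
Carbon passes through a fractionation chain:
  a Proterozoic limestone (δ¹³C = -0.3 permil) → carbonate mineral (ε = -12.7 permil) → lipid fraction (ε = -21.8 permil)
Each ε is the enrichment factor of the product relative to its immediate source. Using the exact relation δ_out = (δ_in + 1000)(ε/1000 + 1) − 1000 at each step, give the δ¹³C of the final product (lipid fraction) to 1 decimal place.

step 1: δ = (-0.30 + 1000)·(-12.7/1000 + 1) − 1000 = -13.00 permil
step 2: δ = (-13.00 + 1000)·(-21.8/1000 + 1) − 1000 = -34.51 permil

-34.5 permil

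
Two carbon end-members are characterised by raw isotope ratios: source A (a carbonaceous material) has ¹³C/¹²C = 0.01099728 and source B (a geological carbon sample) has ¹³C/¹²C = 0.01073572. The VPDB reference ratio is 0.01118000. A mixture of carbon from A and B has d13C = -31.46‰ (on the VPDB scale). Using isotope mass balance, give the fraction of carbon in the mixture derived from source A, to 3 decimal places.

0.354

δ_A = (0.01099728/0.01118000 − 1)×1000 = (0.983657 − 1)×1000 = -16.343‰
δ_B = (0.01073572/0.01118000 − 1)×1000 = (0.960261 − 1)×1000 = -39.739‰
f_A = (δ_mix − δ_B)/(δ_A − δ_B) = (-31.46 − (-39.739))/(-16.343 − (-39.739))
f_A = 8.279 / 23.395 = 0.3539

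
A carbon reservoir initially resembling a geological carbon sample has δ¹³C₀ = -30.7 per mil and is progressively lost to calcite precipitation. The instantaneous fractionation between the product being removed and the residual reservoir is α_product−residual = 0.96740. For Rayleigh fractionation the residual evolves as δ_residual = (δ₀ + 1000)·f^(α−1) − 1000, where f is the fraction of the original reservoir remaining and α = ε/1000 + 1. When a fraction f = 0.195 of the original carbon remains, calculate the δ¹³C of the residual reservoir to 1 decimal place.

22.4 per mil

Rayleigh residual: δ_res = (δ₀ + 1000)·f^(α−1) − 1000
α − 1 = -0.03260
f^(α−1) = 0.195^(-0.03260) = 1.054739
δ_res = (-30.7 + 1000) × 1.054739 − 1000 = 1022.358 − 1000 = 22.36 per mil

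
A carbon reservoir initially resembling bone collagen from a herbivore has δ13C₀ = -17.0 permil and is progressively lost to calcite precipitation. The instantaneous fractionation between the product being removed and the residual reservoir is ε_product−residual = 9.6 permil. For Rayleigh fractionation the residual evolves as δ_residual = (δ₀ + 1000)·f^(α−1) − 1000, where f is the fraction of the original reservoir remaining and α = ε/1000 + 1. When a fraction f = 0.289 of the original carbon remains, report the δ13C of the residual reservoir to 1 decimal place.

-28.6 permil

Rayleigh residual: δ_res = (δ₀ + 1000)·f^(α−1) − 1000
α = ε/1000 + 1 = 1.00960, so α − 1 = 0.00960
f^(α−1) = 0.289^(0.00960) = 0.988154
δ_res = (-17.0 + 1000) × 0.988154 − 1000 = 971.355 − 1000 = -28.64 permil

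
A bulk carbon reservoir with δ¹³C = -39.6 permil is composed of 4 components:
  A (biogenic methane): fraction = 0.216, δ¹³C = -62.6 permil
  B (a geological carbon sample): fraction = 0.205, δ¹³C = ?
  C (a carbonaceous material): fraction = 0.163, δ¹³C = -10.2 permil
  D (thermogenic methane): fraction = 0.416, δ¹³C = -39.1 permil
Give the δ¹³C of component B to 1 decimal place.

Isotope mass balance: δ_bulk = Σ fᵢ·δᵢ.
-39.6 = 0.216×(-62.6) + 0.205×δ_B + 0.163×(-10.2) + 0.416×(-39.1)
0.205·δ_B = -39.6 − (-31.450) = -8.150
δ_B = -8.150 / 0.205 = -39.76 permil

-39.8 permil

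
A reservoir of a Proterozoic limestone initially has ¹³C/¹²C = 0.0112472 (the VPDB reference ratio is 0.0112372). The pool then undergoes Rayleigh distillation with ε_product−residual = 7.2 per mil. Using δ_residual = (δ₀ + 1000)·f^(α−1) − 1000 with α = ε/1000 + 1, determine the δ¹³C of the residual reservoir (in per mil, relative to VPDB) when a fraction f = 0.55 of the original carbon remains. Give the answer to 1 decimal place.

-3.4 per mil

δ₀ = (0.0112472/0.0112372 − 1)×1000 = (1.000890 − 1)×1000 = 0.890 per mil
α − 1 = ε/1000 = 0.0072
f^(α−1) = 0.55^(0.0072) = 0.995705
δ_res = (0.890 + 1000) × 0.995705 − 1000 = 996.591 − 1000 = -3.41 per mil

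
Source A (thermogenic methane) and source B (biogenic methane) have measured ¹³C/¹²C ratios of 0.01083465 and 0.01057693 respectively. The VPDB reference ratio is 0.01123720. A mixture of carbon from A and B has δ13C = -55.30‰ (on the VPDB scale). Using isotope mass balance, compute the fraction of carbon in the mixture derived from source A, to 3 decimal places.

0.151

δ_A = (0.01083465/0.01123720 − 1)×1000 = (0.964177 − 1)×1000 = -35.823‰
δ_B = (0.01057693/0.01123720 − 1)×1000 = (0.941242 − 1)×1000 = -58.758‰
f_A = (δ_mix − δ_B)/(δ_A − δ_B) = (-55.30 − (-58.758))/(-35.823 − (-58.758))
f_A = 3.458 / 22.935 = 0.1508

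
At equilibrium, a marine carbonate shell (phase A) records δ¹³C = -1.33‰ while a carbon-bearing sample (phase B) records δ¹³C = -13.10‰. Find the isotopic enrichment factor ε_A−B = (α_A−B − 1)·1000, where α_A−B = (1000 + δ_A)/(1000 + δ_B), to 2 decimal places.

α_A−B = (1000 + -1.33) / (1000 + -13.10) = 998.67 / 986.90 = 1.011926
ε_A−B = (1.011926 − 1) × 1000 = 11.926‰
(The approximation ε ≈ δ_A − δ_B would give 11.77‰.)

11.93‰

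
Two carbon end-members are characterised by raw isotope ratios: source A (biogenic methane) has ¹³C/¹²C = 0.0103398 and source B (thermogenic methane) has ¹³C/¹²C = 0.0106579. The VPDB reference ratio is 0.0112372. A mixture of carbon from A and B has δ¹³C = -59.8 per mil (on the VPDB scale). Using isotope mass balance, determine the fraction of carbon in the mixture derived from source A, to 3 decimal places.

0.291

δ_A = (0.0103398/0.0112372 − 1)×1000 = (0.920140 − 1)×1000 = -79.860 per mil
δ_B = (0.0106579/0.0112372 − 1)×1000 = (0.948448 − 1)×1000 = -51.552 per mil
f_A = (δ_mix − δ_B)/(δ_A − δ_B) = (-59.8 − (-51.552))/(-79.860 − (-51.552))
f_A = -8.248 / -28.308 = 0.2914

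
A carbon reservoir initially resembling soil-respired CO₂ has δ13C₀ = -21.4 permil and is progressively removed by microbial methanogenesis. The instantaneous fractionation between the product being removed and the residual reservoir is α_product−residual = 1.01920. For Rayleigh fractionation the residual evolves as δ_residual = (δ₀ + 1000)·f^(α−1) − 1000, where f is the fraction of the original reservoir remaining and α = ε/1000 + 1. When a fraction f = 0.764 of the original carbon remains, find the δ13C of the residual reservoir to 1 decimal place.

-26.4 permil

Rayleigh residual: δ_res = (δ₀ + 1000)·f^(α−1) − 1000
α − 1 = 0.01920
f^(α−1) = 0.764^(0.01920) = 0.994845
δ_res = (-21.4 + 1000) × 0.994845 − 1000 = 973.555 − 1000 = -26.44 permil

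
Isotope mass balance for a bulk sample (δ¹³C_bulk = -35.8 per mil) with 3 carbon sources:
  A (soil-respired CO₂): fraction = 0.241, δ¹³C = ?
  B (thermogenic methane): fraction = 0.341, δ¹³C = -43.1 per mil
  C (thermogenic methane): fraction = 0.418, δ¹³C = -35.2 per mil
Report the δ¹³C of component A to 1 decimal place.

Isotope mass balance: δ_bulk = Σ fᵢ·δᵢ.
-35.8 = 0.241×δ_A + 0.341×(-43.1) + 0.418×(-35.2)
0.241·δ_A = -35.8 − (-29.411) = -6.389
δ_A = -6.389 / 0.241 = -26.51 per mil

-26.5 per mil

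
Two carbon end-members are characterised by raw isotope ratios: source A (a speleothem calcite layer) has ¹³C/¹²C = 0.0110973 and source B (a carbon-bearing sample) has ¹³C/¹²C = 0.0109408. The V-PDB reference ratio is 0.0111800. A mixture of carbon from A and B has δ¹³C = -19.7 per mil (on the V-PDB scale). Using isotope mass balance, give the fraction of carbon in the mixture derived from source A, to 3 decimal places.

0.121

δ_A = (0.0110973/0.0111800 − 1)×1000 = (0.992603 − 1)×1000 = -7.397 per mil
δ_B = (0.0109408/0.0111800 − 1)×1000 = (0.978605 − 1)×1000 = -21.395 per mil
f_A = (δ_mix − δ_B)/(δ_A − δ_B) = (-19.7 − (-21.395))/(-7.397 − (-21.395))
f_A = 1.695 / 13.998 = 0.1211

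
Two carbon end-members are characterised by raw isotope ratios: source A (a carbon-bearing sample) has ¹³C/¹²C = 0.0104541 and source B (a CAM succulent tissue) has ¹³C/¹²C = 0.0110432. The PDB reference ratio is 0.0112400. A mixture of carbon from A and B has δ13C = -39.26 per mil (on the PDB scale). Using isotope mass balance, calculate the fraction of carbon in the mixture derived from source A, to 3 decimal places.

δ_A = (0.0104541/0.0112400 − 1)×1000 = (0.930080 − 1)×1000 = -69.920 per mil
δ_B = (0.0110432/0.0112400 − 1)×1000 = (0.982491 − 1)×1000 = -17.509 per mil
f_A = (δ_mix − δ_B)/(δ_A − δ_B) = (-39.26 − (-17.509))/(-69.920 − (-17.509))
f_A = -21.751 / -52.411 = 0.4150

0.415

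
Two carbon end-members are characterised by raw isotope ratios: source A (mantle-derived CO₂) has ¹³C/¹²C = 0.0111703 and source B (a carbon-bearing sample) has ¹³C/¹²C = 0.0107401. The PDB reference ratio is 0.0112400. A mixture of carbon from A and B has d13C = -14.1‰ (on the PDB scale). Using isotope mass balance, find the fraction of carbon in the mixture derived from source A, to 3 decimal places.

δ_A = (0.0111703/0.0112400 − 1)×1000 = (0.993799 − 1)×1000 = -6.201‰
δ_B = (0.0107401/0.0112400 − 1)×1000 = (0.955525 − 1)×1000 = -44.475‰
f_A = (δ_mix − δ_B)/(δ_A − δ_B) = (-14.1 − (-44.475))/(-6.201 − (-44.475))
f_A = 30.375 / 38.274 = 0.7936

0.794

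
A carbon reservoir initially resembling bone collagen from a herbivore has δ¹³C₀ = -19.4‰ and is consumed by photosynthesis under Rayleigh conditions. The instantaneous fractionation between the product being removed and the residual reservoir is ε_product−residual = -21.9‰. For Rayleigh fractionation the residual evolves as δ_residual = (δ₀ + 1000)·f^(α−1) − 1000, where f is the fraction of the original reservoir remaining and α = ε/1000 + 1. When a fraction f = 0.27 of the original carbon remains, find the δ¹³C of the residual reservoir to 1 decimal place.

9.1‰

Rayleigh residual: δ_res = (δ₀ + 1000)·f^(α−1) − 1000
α = ε/1000 + 1 = 0.97810, so α − 1 = -0.02190
f^(α−1) = 0.27^(-0.02190) = 1.029089
δ_res = (-19.4 + 1000) × 1.029089 − 1000 = 1009.125 − 1000 = 9.13‰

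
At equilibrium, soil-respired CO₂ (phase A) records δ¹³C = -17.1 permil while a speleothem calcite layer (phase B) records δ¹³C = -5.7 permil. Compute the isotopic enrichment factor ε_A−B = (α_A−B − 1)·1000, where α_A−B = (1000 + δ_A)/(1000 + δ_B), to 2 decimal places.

-11.47 permil

α_A−B = (1000 + -17.1) / (1000 + -5.7) = 982.9 / 994.3 = 0.988535
ε_A−B = (0.988535 − 1) × 1000 = -11.465 permil
(The approximation ε ≈ δ_A − δ_B would give -11.4 permil.)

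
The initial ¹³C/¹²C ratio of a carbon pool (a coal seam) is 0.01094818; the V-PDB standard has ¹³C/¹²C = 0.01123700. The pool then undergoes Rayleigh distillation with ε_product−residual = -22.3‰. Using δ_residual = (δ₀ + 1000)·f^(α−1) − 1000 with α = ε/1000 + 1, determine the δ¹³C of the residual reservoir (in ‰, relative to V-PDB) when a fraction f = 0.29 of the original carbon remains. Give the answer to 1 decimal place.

1.6‰

δ₀ = (0.01094818/0.01123700 − 1)×1000 = (0.974297 − 1)×1000 = -25.703‰
α − 1 = ε/1000 = -0.0223
f^(α−1) = 0.29^(-0.0223) = 1.027989
δ_res = (-25.703 + 1000) × 1.027989 − 1000 = 1001.567 − 1000 = 1.57‰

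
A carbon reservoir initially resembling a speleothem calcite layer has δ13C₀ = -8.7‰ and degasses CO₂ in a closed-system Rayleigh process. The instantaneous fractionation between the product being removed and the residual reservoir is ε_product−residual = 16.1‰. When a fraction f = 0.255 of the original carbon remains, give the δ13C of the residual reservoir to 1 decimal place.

-30.3‰

Rayleigh residual: δ_res = (δ₀ + 1000)·f^(α−1) − 1000
α = ε/1000 + 1 = 1.01610, so α − 1 = 0.01610
f^(α−1) = 0.255^(0.01610) = 0.978240
δ_res = (-8.7 + 1000) × 0.978240 − 1000 = 969.729 − 1000 = -30.27‰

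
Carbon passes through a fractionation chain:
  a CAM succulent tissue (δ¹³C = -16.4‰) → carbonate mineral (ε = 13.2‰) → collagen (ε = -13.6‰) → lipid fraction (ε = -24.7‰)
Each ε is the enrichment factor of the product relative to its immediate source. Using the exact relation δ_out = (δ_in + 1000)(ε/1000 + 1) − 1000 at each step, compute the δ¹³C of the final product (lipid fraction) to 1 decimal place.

-41.3‰

step 1: δ = (-16.40 + 1000)·(13.2/1000 + 1) − 1000 = -3.42‰
step 2: δ = (-3.42 + 1000)·(-13.6/1000 + 1) − 1000 = -16.97‰
step 3: δ = (-16.97 + 1000)·(-24.7/1000 + 1) − 1000 = -41.25‰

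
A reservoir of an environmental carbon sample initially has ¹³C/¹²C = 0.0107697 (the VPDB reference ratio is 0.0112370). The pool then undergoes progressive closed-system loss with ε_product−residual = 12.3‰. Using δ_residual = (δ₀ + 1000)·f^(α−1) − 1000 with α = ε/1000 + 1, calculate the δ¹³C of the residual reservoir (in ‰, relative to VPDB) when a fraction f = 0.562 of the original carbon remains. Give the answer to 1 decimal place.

-48.4‰

δ₀ = (0.0107697/0.0112370 − 1)×1000 = (0.958414 − 1)×1000 = -41.586‰
α − 1 = ε/1000 = 0.0123
f^(α−1) = 0.562^(0.0123) = 0.992937
δ_res = (-41.586 + 1000) × 0.992937 − 1000 = 951.645 − 1000 = -48.35‰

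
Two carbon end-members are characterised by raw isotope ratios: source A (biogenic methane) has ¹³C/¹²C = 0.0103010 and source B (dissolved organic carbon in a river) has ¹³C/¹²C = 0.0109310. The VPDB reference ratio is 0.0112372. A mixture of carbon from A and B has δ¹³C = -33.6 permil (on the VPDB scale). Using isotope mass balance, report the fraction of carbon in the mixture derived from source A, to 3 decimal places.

δ_A = (0.0103010/0.0112372 − 1)×1000 = (0.916687 − 1)×1000 = -83.313 permil
δ_B = (0.0109310/0.0112372 − 1)×1000 = (0.972751 − 1)×1000 = -27.249 permil
f_A = (δ_mix − δ_B)/(δ_A − δ_B) = (-33.6 − (-27.249))/(-83.313 − (-27.249))
f_A = -6.351 / -56.064 = 0.1133

0.113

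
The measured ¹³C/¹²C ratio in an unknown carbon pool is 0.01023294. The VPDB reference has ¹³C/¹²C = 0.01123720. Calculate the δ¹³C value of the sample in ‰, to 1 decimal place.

δ¹³C = (R_sample / R_standard − 1) × 1000
R_sample / R_standard = 0.01023294 / 0.01123720 = 0.910631
δ¹³C = (0.910631 − 1) × 1000 = -89.37‰

-89.4‰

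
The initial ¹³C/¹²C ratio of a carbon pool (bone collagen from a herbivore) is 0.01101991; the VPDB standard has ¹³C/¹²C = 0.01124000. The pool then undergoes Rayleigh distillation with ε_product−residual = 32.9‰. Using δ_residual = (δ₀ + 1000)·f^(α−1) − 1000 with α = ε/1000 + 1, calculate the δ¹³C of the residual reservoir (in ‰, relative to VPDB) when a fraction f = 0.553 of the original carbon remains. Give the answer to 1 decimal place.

-38.5‰

δ₀ = (0.01101991/0.01124000 − 1)×1000 = (0.980419 − 1)×1000 = -19.581‰
α − 1 = ε/1000 = 0.0329
f^(α−1) = 0.553^(0.0329) = 0.980699
δ_res = (-19.581 + 1000) × 0.980699 − 1000 = 961.496 − 1000 = -38.50‰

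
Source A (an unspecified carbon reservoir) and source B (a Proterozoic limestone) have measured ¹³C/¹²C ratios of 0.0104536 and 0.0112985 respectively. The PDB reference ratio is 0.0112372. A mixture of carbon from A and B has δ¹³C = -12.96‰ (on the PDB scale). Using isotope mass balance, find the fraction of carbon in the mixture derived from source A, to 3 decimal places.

δ_A = (0.0104536/0.0112372 − 1)×1000 = (0.930267 − 1)×1000 = -69.733‰
δ_B = (0.0112985/0.0112372 − 1)×1000 = (1.005455 − 1)×1000 = 5.455‰
f_A = (δ_mix − δ_B)/(δ_A − δ_B) = (-12.96 − (5.455))/(-69.733 − (5.455))
f_A = -18.415 / -75.188 = 0.2449

0.245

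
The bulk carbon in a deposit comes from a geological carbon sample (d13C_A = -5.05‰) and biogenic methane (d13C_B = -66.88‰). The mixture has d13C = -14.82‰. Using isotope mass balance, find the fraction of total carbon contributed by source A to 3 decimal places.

0.842

δ_mix = f_A·δ_A + (1 − f_A)·δ_B  ⇒  f_A = (δ_mix − δ_B)/(δ_A − δ_B)
f_A = (-14.82 − (-66.88)) / (-5.05 − (-66.88))
f_A = 52.06 / 61.83 = 0.8420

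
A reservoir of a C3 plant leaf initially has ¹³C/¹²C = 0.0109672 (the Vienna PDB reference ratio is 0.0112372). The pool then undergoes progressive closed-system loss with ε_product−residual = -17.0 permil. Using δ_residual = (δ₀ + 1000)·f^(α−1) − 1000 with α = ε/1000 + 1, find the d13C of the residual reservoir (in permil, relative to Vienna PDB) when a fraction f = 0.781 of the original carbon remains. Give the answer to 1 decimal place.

-19.9 permil

δ₀ = (0.0109672/0.0112372 − 1)×1000 = (0.975973 − 1)×1000 = -24.027 permil
α − 1 = ε/1000 = -0.0170
f^(α−1) = 0.781^(-0.0170) = 1.004211
δ_res = (-24.027 + 1000) × 1.004211 − 1000 = 980.082 − 1000 = -19.92 permil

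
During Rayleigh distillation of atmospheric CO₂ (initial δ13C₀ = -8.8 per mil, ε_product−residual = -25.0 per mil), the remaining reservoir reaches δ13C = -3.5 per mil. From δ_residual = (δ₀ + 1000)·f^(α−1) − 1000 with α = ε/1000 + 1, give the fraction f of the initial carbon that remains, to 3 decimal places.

0.808

α − 1 = ε/1000 = -0.0250
(δ_res + 1000)/(δ₀ + 1000) = (-3.5 + 1000)/(-8.8 + 1000) = 996.5/991.2 = 1.005347
f = 1.005347^(1/-0.0250) = exp(ln(1.005347)/-0.0250) = exp(0.00533/-0.0250)
f = exp(-0.2133) = 0.8079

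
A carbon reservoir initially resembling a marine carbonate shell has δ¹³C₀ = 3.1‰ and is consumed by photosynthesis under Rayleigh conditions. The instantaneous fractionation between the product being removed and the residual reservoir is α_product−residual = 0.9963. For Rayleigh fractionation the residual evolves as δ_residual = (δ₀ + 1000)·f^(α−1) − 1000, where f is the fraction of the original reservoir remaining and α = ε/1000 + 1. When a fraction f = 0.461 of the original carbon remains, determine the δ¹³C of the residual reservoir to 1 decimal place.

6.0‰

Rayleigh residual: δ_res = (δ₀ + 1000)·f^(α−1) − 1000
α − 1 = -0.00370
f^(α−1) = 0.461^(-0.00370) = 1.002869
δ_res = (3.1 + 1000) × 1.002869 − 1000 = 1005.978 − 1000 = 5.98‰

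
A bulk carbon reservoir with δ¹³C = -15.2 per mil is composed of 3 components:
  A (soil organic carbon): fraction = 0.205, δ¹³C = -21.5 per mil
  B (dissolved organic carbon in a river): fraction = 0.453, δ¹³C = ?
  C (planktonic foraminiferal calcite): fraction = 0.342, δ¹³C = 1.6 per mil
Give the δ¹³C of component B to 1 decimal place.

Isotope mass balance: δ_bulk = Σ fᵢ·δᵢ.
-15.2 = 0.205×(-21.5) + 0.453×δ_B + 0.342×(1.6)
0.453·δ_B = -15.2 − (-3.860) = -11.340
δ_B = -11.340 / 0.453 = -25.03 per mil

-25.0 per mil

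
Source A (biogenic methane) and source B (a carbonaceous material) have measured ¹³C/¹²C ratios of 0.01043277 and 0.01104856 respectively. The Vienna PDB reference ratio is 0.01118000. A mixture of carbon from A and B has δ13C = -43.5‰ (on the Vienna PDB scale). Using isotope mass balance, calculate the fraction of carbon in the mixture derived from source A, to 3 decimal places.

0.576

δ_A = (0.01043277/0.01118000 − 1)×1000 = (0.933164 − 1)×1000 = -66.836‰
δ_B = (0.01104856/0.01118000 − 1)×1000 = (0.988243 − 1)×1000 = -11.757‰
f_A = (δ_mix − δ_B)/(δ_A − δ_B) = (-43.5 − (-11.757))/(-66.836 − (-11.757))
f_A = -31.743 / -55.080 = 0.5763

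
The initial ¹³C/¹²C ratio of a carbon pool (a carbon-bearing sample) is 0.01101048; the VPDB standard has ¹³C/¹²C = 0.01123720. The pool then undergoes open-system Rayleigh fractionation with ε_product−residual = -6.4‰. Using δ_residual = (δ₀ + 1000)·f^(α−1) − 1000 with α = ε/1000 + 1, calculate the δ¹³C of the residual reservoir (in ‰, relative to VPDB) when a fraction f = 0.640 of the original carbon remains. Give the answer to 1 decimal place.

δ₀ = (0.01101048/0.01123720 − 1)×1000 = (0.979824 − 1)×1000 = -20.176‰
α − 1 = ε/1000 = -0.0064
f^(α−1) = 0.640^(-0.0064) = 1.002860
δ_res = (-20.176 + 1000) × 1.002860 − 1000 = 982.627 − 1000 = -17.37‰

-17.4‰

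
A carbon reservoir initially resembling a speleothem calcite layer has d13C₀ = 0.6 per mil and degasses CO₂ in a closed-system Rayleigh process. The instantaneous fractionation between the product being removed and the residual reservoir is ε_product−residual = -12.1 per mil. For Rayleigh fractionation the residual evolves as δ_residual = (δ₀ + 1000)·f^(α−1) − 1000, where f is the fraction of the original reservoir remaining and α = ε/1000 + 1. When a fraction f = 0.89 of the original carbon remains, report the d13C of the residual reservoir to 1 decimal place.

Rayleigh residual: δ_res = (δ₀ + 1000)·f^(α−1) − 1000
α = ε/1000 + 1 = 0.98790, so α − 1 = -0.01210
f^(α−1) = 0.89^(-0.01210) = 1.001411
δ_res = (0.6 + 1000) × 1.001411 − 1000 = 1002.012 − 1000 = 2.01 per mil

2.0 per mil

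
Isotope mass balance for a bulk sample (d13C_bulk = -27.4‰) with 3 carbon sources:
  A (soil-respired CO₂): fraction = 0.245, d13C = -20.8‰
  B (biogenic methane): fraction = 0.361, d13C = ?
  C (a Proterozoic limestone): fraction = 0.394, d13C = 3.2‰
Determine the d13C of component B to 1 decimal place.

Isotope mass balance: δ_bulk = Σ fᵢ·δᵢ.
-27.4 = 0.245×(-20.8) + 0.361×δ_B + 0.394×(3.2)
0.361·δ_B = -27.4 − (-3.835) = -23.565
δ_B = -23.565 / 0.361 = -65.28‰

-65.3‰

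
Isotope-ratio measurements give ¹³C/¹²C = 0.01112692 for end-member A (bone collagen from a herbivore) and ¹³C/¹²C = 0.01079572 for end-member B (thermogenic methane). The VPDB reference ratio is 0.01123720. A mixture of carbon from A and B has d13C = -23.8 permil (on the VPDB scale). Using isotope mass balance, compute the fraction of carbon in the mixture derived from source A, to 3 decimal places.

0.525

δ_A = (0.01112692/0.01123720 − 1)×1000 = (0.990186 − 1)×1000 = -9.814 permil
δ_B = (0.01079572/0.01123720 − 1)×1000 = (0.960713 − 1)×1000 = -39.287 permil
f_A = (δ_mix − δ_B)/(δ_A − δ_B) = (-23.8 − (-39.287))/(-9.814 − (-39.287))
f_A = 15.487 / 29.474 = 0.5255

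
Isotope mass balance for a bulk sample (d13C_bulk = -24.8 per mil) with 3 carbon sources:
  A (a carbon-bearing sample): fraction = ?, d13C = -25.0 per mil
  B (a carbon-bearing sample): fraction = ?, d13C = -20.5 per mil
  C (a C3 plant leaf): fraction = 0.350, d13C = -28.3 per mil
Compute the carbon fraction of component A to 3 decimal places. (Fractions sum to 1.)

Let f_A and f_B be the unknown fractions; fractions sum to 1 so f_A + f_B = 0.650.
Mass balance: Σ fᵢ·δᵢ = δ_bulk ⇒ f_A·(-25.0) + f_B·(-20.5) = -24.8 − (-9.905) = -14.895
Substitute f_B = 0.650 − f_A:
f_A·(-25.0 − -20.5) = -14.895 − 0.650×(-20.5) = -1.570
f_A = -1.570 / -4.5 = 0.3489

0.349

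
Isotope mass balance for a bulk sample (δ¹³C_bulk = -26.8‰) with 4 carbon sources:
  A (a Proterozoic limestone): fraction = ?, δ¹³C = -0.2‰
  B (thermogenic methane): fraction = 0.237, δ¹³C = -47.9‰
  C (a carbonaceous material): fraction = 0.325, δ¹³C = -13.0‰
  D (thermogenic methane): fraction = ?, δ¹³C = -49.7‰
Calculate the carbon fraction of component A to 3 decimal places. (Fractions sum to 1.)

0.213

Let f_A and f_D be the unknown fractions; fractions sum to 1 so f_A + f_D = 0.438.
Mass balance: Σ fᵢ·δᵢ = δ_bulk ⇒ f_A·(-0.2) + f_D·(-49.7) = -26.8 − (-15.577) = -11.223
Substitute f_D = 0.438 − f_A:
f_A·(-0.2 − -49.7) = -11.223 − 0.438×(-49.7) = 10.546
f_A = 10.546 / 49.5 = 0.2130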